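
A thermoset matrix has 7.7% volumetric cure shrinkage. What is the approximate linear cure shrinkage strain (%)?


Linear shrinkage ≈ vol_shrink/3 = 7.7/3 = 2.567%

2.567%


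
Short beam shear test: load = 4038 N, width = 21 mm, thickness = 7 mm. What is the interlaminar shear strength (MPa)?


ILSS = 3F/(4bh) = 3*4038/(4*21*7) = 20.6 MPa

20.6 MPa


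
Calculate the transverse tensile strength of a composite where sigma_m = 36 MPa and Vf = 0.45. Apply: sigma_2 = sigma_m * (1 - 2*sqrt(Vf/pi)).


factor = 1 - 2*sqrt(0.45/pi) = 0.2431
sigma_2 = 36 * 0.2431 = 8.75 MPa

8.75 MPa


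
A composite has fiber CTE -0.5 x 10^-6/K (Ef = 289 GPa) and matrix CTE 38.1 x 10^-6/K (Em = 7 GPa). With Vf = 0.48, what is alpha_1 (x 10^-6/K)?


E1 = Ef*Vf + Em*(1-Vf) = 142.36
alpha_1 = (alpha_f*Ef*Vf + alpha_m*Em*(1-Vf))/E1 = 0.49 x 10^-6/K

0.49 x 10^-6/K


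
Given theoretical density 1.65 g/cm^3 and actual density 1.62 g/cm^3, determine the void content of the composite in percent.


Void% = (rho_theo - rho_actual)/rho_theo * 100 = (1.65 - 1.62)/1.65 * 100 = 1.82%

1.82%


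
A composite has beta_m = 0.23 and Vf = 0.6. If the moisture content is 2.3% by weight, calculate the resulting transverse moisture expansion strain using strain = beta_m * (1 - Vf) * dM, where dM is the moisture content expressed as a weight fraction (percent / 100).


dM = 2.3/100 = 0.023
strain = beta_m * (1-Vf) * dM = 0.23 * 0.4 * 0.023 = 0.002116

0.002116


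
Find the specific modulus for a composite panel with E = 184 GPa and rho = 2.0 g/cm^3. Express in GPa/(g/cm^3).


Specific stiffness = E/rho = 184/2.0 = 92.0 GPa/(g/cm^3)

92.0 GPa/(g/cm^3)


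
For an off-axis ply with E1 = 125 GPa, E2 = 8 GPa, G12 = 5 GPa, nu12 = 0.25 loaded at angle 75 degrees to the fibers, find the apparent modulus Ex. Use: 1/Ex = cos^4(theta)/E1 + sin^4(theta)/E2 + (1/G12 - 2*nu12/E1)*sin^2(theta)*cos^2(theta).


cos^4(75) = 0.004487, sin^4(75) = 0.870513, sin^2(75)*cos^2(75) = 0.0625
1/G12 - 2*nu12/E1 = 1/5 - 2*0.25/125 = 0.196 GPa^-1
1/Ex = 0.004487/125 + 0.870513/8 + 0.196*0.0625 = 0.1211 GPa^-1
Ex = 8.26 GPa

8.26 GPa


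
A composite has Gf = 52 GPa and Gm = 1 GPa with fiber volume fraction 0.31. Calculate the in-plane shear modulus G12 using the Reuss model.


1/G12 = Vf/Gf + (1-Vf)/Gm = 0.31/52 + 0.69/1
G12 = 1.44 GPa

1.44 GPa


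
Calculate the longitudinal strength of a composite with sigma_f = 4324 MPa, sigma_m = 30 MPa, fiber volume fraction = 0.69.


sigma_1 = sigma_f*Vf + sigma_m*(1-Vf) = 4324*0.69 + 30*0.31 = 2992.9 MPa

2992.9 MPa


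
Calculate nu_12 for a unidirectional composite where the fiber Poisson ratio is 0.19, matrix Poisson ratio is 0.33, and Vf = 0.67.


nu_12 = nu_f*Vf + nu_m*(1-Vf) = 0.19*0.67 + 0.33*0.33 = 0.2362

0.2362


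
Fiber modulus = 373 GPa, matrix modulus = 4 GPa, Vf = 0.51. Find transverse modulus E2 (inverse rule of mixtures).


1/E2 = Vf/Ef + (1-Vf)/Em = 0.51/373 + 0.49/4
E2 = 8.07 GPa

8.07 GPa


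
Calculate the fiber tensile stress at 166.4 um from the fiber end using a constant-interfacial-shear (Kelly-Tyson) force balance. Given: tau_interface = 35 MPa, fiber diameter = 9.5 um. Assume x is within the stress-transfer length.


Force balance: sigma_f * (pi*d^2/4) = tau * (pi*d) * x  ->  sigma_f = 4 * tau * x / d
sigma_f = 4 * 35 * 166.4 / 9.5 = 2452.2 MPa

2452.2 MPa


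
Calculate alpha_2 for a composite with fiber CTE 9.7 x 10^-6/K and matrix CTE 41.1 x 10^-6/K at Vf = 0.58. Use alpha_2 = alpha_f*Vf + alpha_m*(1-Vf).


alpha_2 = alpha_f*Vf + alpha_m*(1-Vf) = 9.7*0.58 + 41.1*0.42 = 22.9 x 10^-6/K

22.9 x 10^-6/K


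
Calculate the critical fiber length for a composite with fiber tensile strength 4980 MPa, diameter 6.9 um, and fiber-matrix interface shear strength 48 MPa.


Lc = sigma_f * d / (2 * tau_i) = 4980 * 6.9 / (2 * 48) = 357.9 um

357.9 um


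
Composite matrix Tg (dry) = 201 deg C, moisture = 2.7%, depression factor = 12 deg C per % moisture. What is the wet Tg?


Tg_wet = Tg_dry - k*moisture = 201 - 12*2.7 = 168.6 deg C

168.6 deg C


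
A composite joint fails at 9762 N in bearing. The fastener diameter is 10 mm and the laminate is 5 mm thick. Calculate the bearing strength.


sigma_br = F/(d*h) = 9762/(10*5) = 195.2 MPa

195.2 MPa


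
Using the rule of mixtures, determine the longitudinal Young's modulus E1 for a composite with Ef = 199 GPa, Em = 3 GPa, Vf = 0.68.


E1 = Ef*Vf + Em*(1-Vf) = 199*0.68 + 3*0.32 = 136.28 GPa

136.28 GPa


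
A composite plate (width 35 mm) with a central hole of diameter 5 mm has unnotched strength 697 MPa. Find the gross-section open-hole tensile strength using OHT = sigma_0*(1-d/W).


OHT = sigma_0*(1-d/W) = 697*(1-5/35) = 597.4 MPa

597.4 MPa


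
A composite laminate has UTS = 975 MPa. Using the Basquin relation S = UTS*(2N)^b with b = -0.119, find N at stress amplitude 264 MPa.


N = 0.5 * (S/UTS)^(1/b) = 0.5 * (264/975)^(1/-0.119) = 29311.8358 cycles

29311.8358 cycles


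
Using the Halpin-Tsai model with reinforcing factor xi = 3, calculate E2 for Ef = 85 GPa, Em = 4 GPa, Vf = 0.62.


eta = (Ef/Em - 1)/(Ef/Em + xi) = (21.25 - 1)/(21.25 + 3) = 0.8351
E2 = Em*(1+xi*eta*Vf)/(1-eta*Vf) = 21.18 GPa

21.18 GPa


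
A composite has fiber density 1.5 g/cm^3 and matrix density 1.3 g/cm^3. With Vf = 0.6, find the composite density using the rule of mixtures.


rho_c = rho_f*Vf + rho_m*(1-Vf) = 1.5*0.6 + 1.3*0.4 = 1.42 g/cm^3

1.42 g/cm^3


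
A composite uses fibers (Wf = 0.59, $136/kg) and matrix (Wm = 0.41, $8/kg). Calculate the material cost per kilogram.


Cost = cost_f*Wf + cost_m*Wm = 136*0.59 + 8*0.41 = $83.52/kg

$83.52/kg


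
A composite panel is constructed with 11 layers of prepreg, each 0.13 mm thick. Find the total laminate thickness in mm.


h = n * t_ply = 11 * 0.13 = 1.43 mm

1.43 mm


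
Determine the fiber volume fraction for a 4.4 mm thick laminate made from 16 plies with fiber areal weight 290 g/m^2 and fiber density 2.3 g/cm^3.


Vf = n * FAW / (rho_f * h * 1000) = 16 * 290 / (2.3 * 4.4 * 1000) = 0.4585

0.4585


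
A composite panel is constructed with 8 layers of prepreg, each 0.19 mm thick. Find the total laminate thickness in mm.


h = n * t_ply = 8 * 0.19 = 1.52 mm

1.52 mm


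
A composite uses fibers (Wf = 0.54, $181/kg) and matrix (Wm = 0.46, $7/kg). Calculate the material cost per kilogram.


Cost = cost_f*Wf + cost_m*Wm = 181*0.54 + 7*0.46 = $100.96/kg

$100.96/kg


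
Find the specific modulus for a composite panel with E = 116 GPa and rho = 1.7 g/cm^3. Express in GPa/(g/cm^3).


Specific stiffness = E/rho = 116/1.7 = 68.2 GPa/(g/cm^3)

68.2 GPa/(g/cm^3)


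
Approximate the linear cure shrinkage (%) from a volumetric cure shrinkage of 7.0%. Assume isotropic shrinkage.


Linear shrinkage ≈ vol_shrink/3 = 7.0/3 = 2.333%

2.333%


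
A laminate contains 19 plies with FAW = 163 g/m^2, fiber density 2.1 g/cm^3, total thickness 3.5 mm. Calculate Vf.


Vf = n * FAW / (rho_f * h * 1000) = 19 * 163 / (2.1 * 3.5 * 1000) = 0.4214

0.4214


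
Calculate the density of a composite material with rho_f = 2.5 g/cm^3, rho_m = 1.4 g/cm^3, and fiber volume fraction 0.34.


rho_c = rho_f*Vf + rho_m*(1-Vf) = 2.5*0.34 + 1.4*0.66 = 1.774 g/cm^3

1.774 g/cm^3


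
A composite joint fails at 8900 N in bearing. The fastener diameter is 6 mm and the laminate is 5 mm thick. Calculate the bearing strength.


sigma_br = F/(d*h) = 8900/(6*5) = 296.7 MPa

296.7 MPa


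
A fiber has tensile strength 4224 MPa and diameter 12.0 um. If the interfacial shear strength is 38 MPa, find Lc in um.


Lc = sigma_f * d / (2 * tau_i) = 4224 * 12.0 / (2 * 38) = 666.9 um

666.9 um


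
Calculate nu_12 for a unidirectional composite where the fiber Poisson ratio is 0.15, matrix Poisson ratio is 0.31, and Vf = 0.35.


nu_12 = nu_f*Vf + nu_m*(1-Vf) = 0.15*0.35 + 0.31*0.65 = 0.254

0.254


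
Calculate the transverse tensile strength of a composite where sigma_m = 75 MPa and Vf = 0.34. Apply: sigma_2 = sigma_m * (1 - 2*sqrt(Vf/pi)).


factor = 1 - 2*sqrt(0.34/pi) = 0.342
sigma_2 = 75 * 0.342 = 25.65 MPa

25.65 MPa


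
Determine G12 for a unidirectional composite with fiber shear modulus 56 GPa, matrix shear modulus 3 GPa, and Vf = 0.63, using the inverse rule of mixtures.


1/G12 = Vf/Gf + (1-Vf)/Gm = 0.63/56 + 0.37/3
G12 = 7.43 GPa

7.43 GPa


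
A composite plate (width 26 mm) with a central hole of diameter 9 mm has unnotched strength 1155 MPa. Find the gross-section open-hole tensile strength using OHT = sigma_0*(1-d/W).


OHT = sigma_0*(1-d/W) = 1155*(1-9/26) = 755.2 MPa

755.2 MPa


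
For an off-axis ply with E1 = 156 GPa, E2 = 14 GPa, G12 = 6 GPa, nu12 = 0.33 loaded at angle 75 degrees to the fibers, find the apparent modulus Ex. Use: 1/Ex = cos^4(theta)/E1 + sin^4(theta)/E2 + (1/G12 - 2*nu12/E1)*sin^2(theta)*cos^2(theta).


cos^4(75) = 0.004487, sin^4(75) = 0.870513, sin^2(75)*cos^2(75) = 0.0625
1/G12 - 2*nu12/E1 = 1/6 - 2*0.33/156 = 0.162436 GPa^-1
1/Ex = 0.004487/156 + 0.870513/14 + 0.162436*0.0625 = 0.0723605 GPa^-1
Ex = 13.82 GPa

13.82 GPa


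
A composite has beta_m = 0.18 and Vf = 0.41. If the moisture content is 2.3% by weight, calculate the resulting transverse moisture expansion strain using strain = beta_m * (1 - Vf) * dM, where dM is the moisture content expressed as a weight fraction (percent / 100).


dM = 2.3/100 = 0.023
strain = beta_m * (1-Vf) * dM = 0.18 * 0.59 * 0.023 = 0.0024426

0.0024426


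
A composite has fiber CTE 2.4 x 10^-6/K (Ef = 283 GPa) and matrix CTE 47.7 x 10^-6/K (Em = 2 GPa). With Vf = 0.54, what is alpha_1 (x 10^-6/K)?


E1 = Ef*Vf + Em*(1-Vf) = 153.74
alpha_1 = (alpha_f*Ef*Vf + alpha_m*Em*(1-Vf))/E1 = 2.67 x 10^-6/K

2.67 x 10^-6/K


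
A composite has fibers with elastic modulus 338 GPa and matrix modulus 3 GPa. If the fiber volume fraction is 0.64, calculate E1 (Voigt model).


E1 = Ef*Vf + Em*(1-Vf) = 338*0.64 + 3*0.36 = 217.4 GPa

217.4 GPa


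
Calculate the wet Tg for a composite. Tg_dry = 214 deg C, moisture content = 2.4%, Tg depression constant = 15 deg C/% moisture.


Tg_wet = Tg_dry - k*moisture = 214 - 15*2.4 = 178.0 deg C

178.0 deg C


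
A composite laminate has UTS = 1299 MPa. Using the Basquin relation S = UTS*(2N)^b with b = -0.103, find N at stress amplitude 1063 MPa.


N = 0.5 * (S/UTS)^(1/b) = 0.5 * (1063/1299)^(1/-0.103) = 3.5024 cycles

3.5024 cycles


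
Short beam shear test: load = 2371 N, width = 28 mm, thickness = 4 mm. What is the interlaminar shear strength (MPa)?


ILSS = 3F/(4bh) = 3*2371/(4*28*4) = 15.88 MPa

15.88 MPa


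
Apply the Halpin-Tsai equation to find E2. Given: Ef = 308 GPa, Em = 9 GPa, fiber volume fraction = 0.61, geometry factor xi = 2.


eta = (Ef/Em - 1)/(Ef/Em + xi) = (34.2222 - 1)/(34.2222 + 2) = 0.9172
E2 = Em*(1+xi*eta*Vf)/(1-eta*Vf) = 43.29 GPa

43.29 GPa


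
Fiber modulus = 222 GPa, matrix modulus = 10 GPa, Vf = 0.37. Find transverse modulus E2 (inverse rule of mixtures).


1/E2 = Vf/Ef + (1-Vf)/Em = 0.37/222 + 0.63/10
E2 = 15.46 GPa

15.46 GPa


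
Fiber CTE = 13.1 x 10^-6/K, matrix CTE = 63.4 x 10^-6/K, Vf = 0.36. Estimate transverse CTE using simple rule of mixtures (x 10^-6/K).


alpha_2 = alpha_f*Vf + alpha_m*(1-Vf) = 13.1*0.36 + 63.4*0.64 = 45.3 x 10^-6/K

45.3 x 10^-6/K


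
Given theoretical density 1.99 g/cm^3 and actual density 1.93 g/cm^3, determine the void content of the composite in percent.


Void% = (rho_theo - rho_actual)/rho_theo * 100 = (1.99 - 1.93)/1.99 * 100 = 3.02%

3.02%


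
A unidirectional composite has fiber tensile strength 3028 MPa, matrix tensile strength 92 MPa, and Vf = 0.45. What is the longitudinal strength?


sigma_1 = sigma_f*Vf + sigma_m*(1-Vf) = 3028*0.45 + 92*0.55 = 1413.2 MPa

1413.2 MPa


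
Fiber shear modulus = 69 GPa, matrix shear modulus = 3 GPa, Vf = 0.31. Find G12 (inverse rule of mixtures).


1/G12 = Vf/Gf + (1-Vf)/Gm = 0.31/69 + 0.69/3
G12 = 4.26 GPa

4.26 GPa


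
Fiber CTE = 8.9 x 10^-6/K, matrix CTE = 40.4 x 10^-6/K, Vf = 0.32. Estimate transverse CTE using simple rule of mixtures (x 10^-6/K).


alpha_2 = alpha_f*Vf + alpha_m*(1-Vf) = 8.9*0.32 + 40.4*0.68 = 30.3 x 10^-6/K

30.3 x 10^-6/K


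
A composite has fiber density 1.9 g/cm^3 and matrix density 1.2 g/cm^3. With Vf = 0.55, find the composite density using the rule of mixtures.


rho_c = rho_f*Vf + rho_m*(1-Vf) = 1.9*0.55 + 1.2*0.45 = 1.585 g/cm^3

1.585 g/cm^3


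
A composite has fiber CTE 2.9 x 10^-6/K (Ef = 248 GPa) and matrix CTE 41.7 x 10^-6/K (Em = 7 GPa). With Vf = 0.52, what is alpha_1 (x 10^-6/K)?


E1 = Ef*Vf + Em*(1-Vf) = 132.32
alpha_1 = (alpha_f*Ef*Vf + alpha_m*Em*(1-Vf))/E1 = 3.89 x 10^-6/K

3.89 x 10^-6/K


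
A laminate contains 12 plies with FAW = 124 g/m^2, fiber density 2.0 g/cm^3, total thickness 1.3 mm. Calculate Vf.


Vf = n * FAW / (rho_f * h * 1000) = 12 * 124 / (2.0 * 1.3 * 1000) = 0.5723

0.5723


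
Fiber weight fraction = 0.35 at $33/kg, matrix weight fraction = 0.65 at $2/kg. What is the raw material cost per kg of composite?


Cost = cost_f*Wf + cost_m*Wm = 33*0.35 + 2*0.65 = $12.85/kg

$12.85/kg


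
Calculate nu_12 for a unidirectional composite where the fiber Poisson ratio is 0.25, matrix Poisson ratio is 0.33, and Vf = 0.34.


nu_12 = nu_f*Vf + nu_m*(1-Vf) = 0.25*0.34 + 0.33*0.66 = 0.3028

0.3028


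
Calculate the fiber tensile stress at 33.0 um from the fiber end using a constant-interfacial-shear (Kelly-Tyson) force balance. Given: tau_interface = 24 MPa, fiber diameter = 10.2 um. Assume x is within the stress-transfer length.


Force balance: sigma_f * (pi*d^2/4) = tau * (pi*d) * x  ->  sigma_f = 4 * tau * x / d
sigma_f = 4 * 24 * 33.0 / 10.2 = 310.6 MPa

310.6 MPa


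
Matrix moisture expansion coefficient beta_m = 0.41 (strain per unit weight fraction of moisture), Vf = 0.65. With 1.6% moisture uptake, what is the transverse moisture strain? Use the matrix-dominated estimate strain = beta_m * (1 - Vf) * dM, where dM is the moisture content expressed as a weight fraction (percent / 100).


dM = 1.6/100 = 0.016
strain = beta_m * (1-Vf) * dM = 0.41 * 0.35 * 0.016 = 0.002296

0.002296


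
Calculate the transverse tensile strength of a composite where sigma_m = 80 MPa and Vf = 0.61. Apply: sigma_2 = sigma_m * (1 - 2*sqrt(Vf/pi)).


factor = 1 - 2*sqrt(0.61/pi) = 0.1187
sigma_2 = 80 * 0.1187 = 9.5 MPa

9.5 MPa


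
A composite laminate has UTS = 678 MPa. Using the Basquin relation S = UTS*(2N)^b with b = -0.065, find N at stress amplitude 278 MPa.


N = 0.5 * (S/UTS)^(1/b) = 0.5 * (278/678)^(1/-0.065) = 452543.9279 cycles

452543.9279 cycles


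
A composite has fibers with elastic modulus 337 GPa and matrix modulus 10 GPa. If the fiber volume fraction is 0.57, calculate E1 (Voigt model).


E1 = Ef*Vf + Em*(1-Vf) = 337*0.57 + 10*0.43 = 196.39 GPa

196.39 GPa


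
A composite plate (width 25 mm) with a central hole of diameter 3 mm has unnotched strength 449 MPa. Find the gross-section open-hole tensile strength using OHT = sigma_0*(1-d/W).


OHT = sigma_0*(1-d/W) = 449*(1-3/25) = 395.1 MPa

395.1 MPa


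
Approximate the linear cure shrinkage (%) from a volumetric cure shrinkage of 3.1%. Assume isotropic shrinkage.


Linear shrinkage ≈ vol_shrink/3 = 3.1/3 = 1.033%

1.033%


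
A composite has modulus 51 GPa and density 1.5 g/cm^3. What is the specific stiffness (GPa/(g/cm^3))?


Specific stiffness = E/rho = 51/1.5 = 34.0 GPa/(g/cm^3)

34.0 GPa/(g/cm^3)


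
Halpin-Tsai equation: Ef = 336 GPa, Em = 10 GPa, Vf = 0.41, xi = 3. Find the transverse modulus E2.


eta = (Ef/Em - 1)/(Ef/Em + xi) = (33.6 - 1)/(33.6 + 3) = 0.8907
E2 = Em*(1+xi*eta*Vf)/(1-eta*Vf) = 33.01 GPa

33.01 GPa


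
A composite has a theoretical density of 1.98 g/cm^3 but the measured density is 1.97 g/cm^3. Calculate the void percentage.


Void% = (rho_theo - rho_actual)/rho_theo * 100 = (1.98 - 1.97)/1.98 * 100 = 0.51%

0.51%


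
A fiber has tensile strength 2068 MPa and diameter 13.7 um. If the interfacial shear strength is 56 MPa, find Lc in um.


Lc = sigma_f * d / (2 * tau_i) = 2068 * 13.7 / (2 * 56) = 253.0 um

253.0 um


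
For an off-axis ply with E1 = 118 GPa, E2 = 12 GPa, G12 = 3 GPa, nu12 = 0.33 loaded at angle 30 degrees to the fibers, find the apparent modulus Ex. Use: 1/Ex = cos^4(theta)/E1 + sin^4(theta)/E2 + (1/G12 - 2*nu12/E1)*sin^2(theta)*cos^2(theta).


cos^4(30) = 0.5625, sin^4(30) = 0.0625, sin^2(30)*cos^2(30) = 0.1875
1/G12 - 2*nu12/E1 = 1/3 - 2*0.33/118 = 0.32774 GPa^-1
1/Ex = 0.5625/118 + 0.0625/12 + 0.32774*0.1875 = 0.0714266 GPa^-1
Ex = 14.0 GPa

14.0 GPa


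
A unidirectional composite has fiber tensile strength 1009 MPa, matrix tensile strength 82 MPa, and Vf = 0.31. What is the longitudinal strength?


sigma_1 = sigma_f*Vf + sigma_m*(1-Vf) = 1009*0.31 + 82*0.69 = 369.4 MPa

369.4 MPa


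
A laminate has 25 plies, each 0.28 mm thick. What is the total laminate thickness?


h = n * t_ply = 25 * 0.28 = 7.0 mm

7.0 mm


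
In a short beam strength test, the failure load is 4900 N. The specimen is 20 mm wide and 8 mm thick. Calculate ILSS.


ILSS = 3F/(4bh) = 3*4900/(4*20*8) = 22.97 MPa

22.97 MPa


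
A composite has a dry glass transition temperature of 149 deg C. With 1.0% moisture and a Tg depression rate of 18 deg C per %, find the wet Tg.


Tg_wet = Tg_dry - k*moisture = 149 - 18*1.0 = 131.0 deg C

131.0 deg C


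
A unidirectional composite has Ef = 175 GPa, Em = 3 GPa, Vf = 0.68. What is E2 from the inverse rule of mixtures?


1/E2 = Vf/Ef + (1-Vf)/Em = 0.68/175 + 0.32/3
E2 = 9.05 GPa

9.05 GPa


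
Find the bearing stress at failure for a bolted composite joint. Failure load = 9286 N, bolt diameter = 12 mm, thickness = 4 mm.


sigma_br = F/(d*h) = 9286/(12*4) = 193.5 MPa

193.5 MPa


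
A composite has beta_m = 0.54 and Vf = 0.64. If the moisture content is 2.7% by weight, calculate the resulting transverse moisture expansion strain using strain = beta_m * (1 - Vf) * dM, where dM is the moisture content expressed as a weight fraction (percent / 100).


dM = 2.7/100 = 0.027
strain = beta_m * (1-Vf) * dM = 0.54 * 0.36 * 0.027 = 0.0052488

0.0052488


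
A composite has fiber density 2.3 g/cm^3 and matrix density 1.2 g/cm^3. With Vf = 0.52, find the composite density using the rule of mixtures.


rho_c = rho_f*Vf + rho_m*(1-Vf) = 2.3*0.52 + 1.2*0.48 = 1.772 g/cm^3

1.772 g/cm^3


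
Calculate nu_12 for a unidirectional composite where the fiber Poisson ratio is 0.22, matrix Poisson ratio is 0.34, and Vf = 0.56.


nu_12 = nu_f*Vf + nu_m*(1-Vf) = 0.22*0.56 + 0.34*0.44 = 0.2728

0.2728


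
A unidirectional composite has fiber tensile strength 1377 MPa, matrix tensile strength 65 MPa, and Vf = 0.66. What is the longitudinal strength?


sigma_1 = sigma_f*Vf + sigma_m*(1-Vf) = 1377*0.66 + 65*0.34 = 930.9 MPa

930.9 MPa


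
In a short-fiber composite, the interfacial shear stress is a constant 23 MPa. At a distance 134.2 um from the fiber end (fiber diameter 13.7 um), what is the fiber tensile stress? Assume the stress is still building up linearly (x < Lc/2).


Force balance: sigma_f * (pi*d^2/4) = tau * (pi*d) * x  ->  sigma_f = 4 * tau * x / d
sigma_f = 4 * 23 * 134.2 / 13.7 = 901.2 MPa

901.2 MPa


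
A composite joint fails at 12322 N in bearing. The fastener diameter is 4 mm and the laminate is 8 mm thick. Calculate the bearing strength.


sigma_br = F/(d*h) = 12322/(4*8) = 385.1 MPa

385.1 MPa


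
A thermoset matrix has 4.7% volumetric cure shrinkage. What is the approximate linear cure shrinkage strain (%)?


Linear shrinkage ≈ vol_shrink/3 = 4.7/3 = 1.567%

1.567%


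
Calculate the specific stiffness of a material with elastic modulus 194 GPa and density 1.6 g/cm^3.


Specific stiffness = E/rho = 194/1.6 = 121.3 GPa/(g/cm^3)

121.3 GPa/(g/cm^3)


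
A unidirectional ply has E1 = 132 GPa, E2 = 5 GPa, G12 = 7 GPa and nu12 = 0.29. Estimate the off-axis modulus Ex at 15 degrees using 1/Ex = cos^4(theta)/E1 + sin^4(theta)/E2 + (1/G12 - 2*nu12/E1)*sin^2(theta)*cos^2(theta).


cos^4(15) = 0.870513, sin^4(15) = 0.004487, sin^2(15)*cos^2(15) = 0.0625
1/G12 - 2*nu12/E1 = 1/7 - 2*0.29/132 = 0.138463 GPa^-1
1/Ex = 0.870513/132 + 0.004487/5 + 0.138463*0.0625 = 0.0161462 GPa^-1
Ex = 61.93 GPa

61.93 GPa


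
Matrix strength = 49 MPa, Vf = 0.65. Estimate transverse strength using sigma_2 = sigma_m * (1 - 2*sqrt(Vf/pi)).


factor = 1 - 2*sqrt(0.65/pi) = 0.0903
sigma_2 = 49 * 0.0903 = 4.42 MPa

4.42 MPa


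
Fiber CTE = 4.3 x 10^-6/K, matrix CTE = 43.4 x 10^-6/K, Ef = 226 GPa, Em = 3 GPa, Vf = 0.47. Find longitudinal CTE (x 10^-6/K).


E1 = Ef*Vf + Em*(1-Vf) = 107.81
alpha_1 = (alpha_f*Ef*Vf + alpha_m*Em*(1-Vf))/E1 = 4.88 x 10^-6/K

4.88 x 10^-6/K


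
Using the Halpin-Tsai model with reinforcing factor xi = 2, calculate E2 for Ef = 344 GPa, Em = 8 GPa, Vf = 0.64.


eta = (Ef/Em - 1)/(Ef/Em + xi) = (43.0 - 1)/(43.0 + 2) = 0.9333
E2 = Em*(1+xi*eta*Vf)/(1-eta*Vf) = 43.6 GPa

43.6 GPa


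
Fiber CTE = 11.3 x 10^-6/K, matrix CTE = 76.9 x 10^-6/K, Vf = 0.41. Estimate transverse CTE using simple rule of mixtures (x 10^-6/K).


alpha_2 = alpha_f*Vf + alpha_m*(1-Vf) = 11.3*0.41 + 76.9*0.59 = 50.0 x 10^-6/K

50.0 x 10^-6/K


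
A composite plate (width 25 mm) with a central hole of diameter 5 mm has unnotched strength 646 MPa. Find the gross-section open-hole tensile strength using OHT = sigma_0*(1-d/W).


OHT = sigma_0*(1-d/W) = 646*(1-5/25) = 516.8 MPa

516.8 MPa


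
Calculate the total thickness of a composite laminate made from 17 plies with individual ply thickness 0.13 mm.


h = n * t_ply = 17 * 0.13 = 2.21 mm

2.21 mm


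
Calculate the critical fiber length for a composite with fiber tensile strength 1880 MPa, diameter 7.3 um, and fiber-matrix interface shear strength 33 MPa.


Lc = sigma_f * d / (2 * tau_i) = 1880 * 7.3 / (2 * 33) = 207.9 um

207.9 um


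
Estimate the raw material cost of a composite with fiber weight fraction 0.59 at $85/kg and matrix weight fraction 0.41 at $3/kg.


Cost = cost_f*Wf + cost_m*Wm = 85*0.59 + 3*0.41 = $51.38/kg

$51.38/kg


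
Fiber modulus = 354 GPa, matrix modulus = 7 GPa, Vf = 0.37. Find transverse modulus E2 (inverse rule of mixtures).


1/E2 = Vf/Ef + (1-Vf)/Em = 0.37/354 + 0.63/7
E2 = 10.98 GPa

10.98 GPa


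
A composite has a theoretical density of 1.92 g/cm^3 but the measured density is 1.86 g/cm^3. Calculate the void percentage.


Void% = (rho_theo - rho_actual)/rho_theo * 100 = (1.92 - 1.86)/1.92 * 100 = 3.13%

3.13%


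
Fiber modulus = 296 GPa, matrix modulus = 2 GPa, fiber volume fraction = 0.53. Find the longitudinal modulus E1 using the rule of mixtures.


E1 = Ef*Vf + Em*(1-Vf) = 296*0.53 + 2*0.47 = 157.82 GPa

157.82 GPa


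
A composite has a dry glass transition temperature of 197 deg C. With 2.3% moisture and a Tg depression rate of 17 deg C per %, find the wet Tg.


Tg_wet = Tg_dry - k*moisture = 197 - 17*2.3 = 157.9 deg C

157.9 deg C


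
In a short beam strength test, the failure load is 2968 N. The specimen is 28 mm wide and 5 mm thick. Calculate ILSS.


ILSS = 3F/(4bh) = 3*2968/(4*28*5) = 15.9 MPa

15.9 MPa


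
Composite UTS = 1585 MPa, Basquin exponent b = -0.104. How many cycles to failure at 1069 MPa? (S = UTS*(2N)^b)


N = 0.5 * (S/UTS)^(1/b) = 0.5 * (1069/1585)^(1/-0.104) = 22.0646 cycles

22.0646 cycles


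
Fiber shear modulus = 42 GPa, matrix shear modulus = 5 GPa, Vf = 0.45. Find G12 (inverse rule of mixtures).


1/G12 = Vf/Gf + (1-Vf)/Gm = 0.45/42 + 0.55/5
G12 = 8.28 GPa

8.28 GPa


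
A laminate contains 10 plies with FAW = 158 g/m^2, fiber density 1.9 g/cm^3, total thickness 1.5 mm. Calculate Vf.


Vf = n * FAW / (rho_f * h * 1000) = 10 * 158 / (1.9 * 1.5 * 1000) = 0.5544

0.5544


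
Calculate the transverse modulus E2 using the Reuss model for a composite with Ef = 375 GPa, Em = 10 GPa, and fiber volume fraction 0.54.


1/E2 = Vf/Ef + (1-Vf)/Em = 0.54/375 + 0.46/10
E2 = 21.08 GPa

21.08 GPa


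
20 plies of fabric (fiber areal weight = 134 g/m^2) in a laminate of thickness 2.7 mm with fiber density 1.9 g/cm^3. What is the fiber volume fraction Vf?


Vf = n * FAW / (rho_f * h * 1000) = 20 * 134 / (1.9 * 2.7 * 1000) = 0.5224

0.5224


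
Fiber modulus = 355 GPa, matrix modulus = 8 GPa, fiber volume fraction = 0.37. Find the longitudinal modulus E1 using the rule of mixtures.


E1 = Ef*Vf + Em*(1-Vf) = 355*0.37 + 8*0.63 = 136.39 GPa

136.39 GPa


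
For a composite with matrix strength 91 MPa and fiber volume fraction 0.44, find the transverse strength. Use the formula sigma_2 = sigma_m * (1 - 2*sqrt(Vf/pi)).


factor = 1 - 2*sqrt(0.44/pi) = 0.2515
sigma_2 = 91 * 0.2515 = 22.89 MPa

22.89 MPa


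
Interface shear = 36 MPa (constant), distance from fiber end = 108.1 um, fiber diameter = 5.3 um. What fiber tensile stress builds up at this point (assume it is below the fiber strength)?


Force balance: sigma_f * (pi*d^2/4) = tau * (pi*d) * x  ->  sigma_f = 4 * tau * x / d
sigma_f = 4 * 36 * 108.1 / 5.3 = 2937.1 MPa

2937.1 MPa


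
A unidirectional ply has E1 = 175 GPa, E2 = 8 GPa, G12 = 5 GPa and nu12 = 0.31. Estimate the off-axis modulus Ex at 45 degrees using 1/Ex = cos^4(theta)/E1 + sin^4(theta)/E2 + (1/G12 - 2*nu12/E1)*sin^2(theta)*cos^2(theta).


cos^4(45) = 0.25, sin^4(45) = 0.25, sin^2(45)*cos^2(45) = 0.25
1/G12 - 2*nu12/E1 = 1/5 - 2*0.31/175 = 0.196457 GPa^-1
1/Ex = 0.25/175 + 0.25/8 + 0.196457*0.25 = 0.0817929 GPa^-1
Ex = 12.23 GPa

12.23 GPa


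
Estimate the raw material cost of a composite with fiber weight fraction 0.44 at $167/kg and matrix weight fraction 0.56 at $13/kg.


Cost = cost_f*Wf + cost_m*Wm = 167*0.44 + 13*0.56 = $80.76/kg

$80.76/kg


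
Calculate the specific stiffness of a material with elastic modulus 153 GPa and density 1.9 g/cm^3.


Specific stiffness = E/rho = 153/1.9 = 80.5 GPa/(g/cm^3)

80.5 GPa/(g/cm^3)


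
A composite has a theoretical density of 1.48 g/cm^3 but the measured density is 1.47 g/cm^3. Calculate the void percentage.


Void% = (rho_theo - rho_actual)/rho_theo * 100 = (1.48 - 1.47)/1.48 * 100 = 0.68%

0.68%


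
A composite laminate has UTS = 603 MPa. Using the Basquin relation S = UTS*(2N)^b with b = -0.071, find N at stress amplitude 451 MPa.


N = 0.5 * (S/UTS)^(1/b) = 0.5 * (451/603)^(1/-0.071) = 29.8951 cycles

29.8951 cycles


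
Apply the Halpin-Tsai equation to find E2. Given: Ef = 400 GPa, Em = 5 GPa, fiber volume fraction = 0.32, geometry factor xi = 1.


eta = (Ef/Em - 1)/(Ef/Em + xi) = (80.0 - 1)/(80.0 + 1) = 0.9753
E2 = Em*(1+xi*eta*Vf)/(1-eta*Vf) = 9.54 GPa

9.54 GPa


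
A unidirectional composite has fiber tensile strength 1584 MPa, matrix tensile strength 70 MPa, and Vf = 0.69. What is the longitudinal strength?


sigma_1 = sigma_f*Vf + sigma_m*(1-Vf) = 1584*0.69 + 70*0.31 = 1114.7 MPa

1114.7 MPa


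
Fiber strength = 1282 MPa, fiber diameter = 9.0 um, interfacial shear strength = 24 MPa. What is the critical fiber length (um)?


Lc = sigma_f * d / (2 * tau_i) = 1282 * 9.0 / (2 * 24) = 240.4 um

240.4 um


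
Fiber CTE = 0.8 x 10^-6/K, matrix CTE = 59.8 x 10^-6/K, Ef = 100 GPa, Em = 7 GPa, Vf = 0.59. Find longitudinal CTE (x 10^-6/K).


E1 = Ef*Vf + Em*(1-Vf) = 61.87
alpha_1 = (alpha_f*Ef*Vf + alpha_m*Em*(1-Vf))/E1 = 3.54 x 10^-6/K

3.54 x 10^-6/K


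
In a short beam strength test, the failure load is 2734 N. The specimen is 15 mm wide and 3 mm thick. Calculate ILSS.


ILSS = 3F/(4bh) = 3*2734/(4*15*3) = 45.57 MPa

45.57 MPa


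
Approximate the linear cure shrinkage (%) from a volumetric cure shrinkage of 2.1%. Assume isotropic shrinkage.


Linear shrinkage ≈ vol_shrink/3 = 2.1/3 = 0.7%

0.7%


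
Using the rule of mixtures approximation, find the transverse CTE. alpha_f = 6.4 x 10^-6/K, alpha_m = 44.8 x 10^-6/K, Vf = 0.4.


alpha_2 = alpha_f*Vf + alpha_m*(1-Vf) = 6.4*0.4 + 44.8*0.6 = 29.4 x 10^-6/K

29.4 x 10^-6/K


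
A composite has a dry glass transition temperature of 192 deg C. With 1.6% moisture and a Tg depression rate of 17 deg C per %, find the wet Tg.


Tg_wet = Tg_dry - k*moisture = 192 - 17*1.6 = 164.8 deg C

164.8 deg C


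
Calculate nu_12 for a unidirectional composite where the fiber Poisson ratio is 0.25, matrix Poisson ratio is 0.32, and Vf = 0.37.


nu_12 = nu_f*Vf + nu_m*(1-Vf) = 0.25*0.37 + 0.32*0.63 = 0.2941

0.2941


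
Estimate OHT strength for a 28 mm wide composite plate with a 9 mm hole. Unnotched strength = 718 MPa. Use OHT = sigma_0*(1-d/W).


OHT = sigma_0*(1-d/W) = 718*(1-9/28) = 487.2 MPa

487.2 MPa


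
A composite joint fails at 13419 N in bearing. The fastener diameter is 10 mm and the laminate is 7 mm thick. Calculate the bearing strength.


sigma_br = F/(d*h) = 13419/(10*7) = 191.7 MPa

191.7 MPa


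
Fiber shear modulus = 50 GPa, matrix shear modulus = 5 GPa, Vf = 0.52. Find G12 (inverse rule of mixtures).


1/G12 = Vf/Gf + (1-Vf)/Gm = 0.52/50 + 0.48/5
G12 = 9.4 GPa

9.4 GPa


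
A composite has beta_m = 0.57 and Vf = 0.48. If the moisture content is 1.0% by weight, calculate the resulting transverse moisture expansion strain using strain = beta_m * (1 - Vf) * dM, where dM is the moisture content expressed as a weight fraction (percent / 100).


dM = 1.0/100 = 0.01
strain = beta_m * (1-Vf) * dM = 0.57 * 0.52 * 0.01 = 0.002964

0.002964


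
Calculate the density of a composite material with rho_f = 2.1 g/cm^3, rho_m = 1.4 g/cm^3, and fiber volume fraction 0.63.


rho_c = rho_f*Vf + rho_m*(1-Vf) = 2.1*0.63 + 1.4*0.37 = 1.841 g/cm^3

1.841 g/cm^3


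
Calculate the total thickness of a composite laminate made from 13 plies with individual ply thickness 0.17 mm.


h = n * t_ply = 13 * 0.17 = 2.21 mm

2.21 mm


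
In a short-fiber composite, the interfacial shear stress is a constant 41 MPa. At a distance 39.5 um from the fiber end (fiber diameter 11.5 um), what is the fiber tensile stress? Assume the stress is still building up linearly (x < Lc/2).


Force balance: sigma_f * (pi*d^2/4) = tau * (pi*d) * x  ->  sigma_f = 4 * tau * x / d
sigma_f = 4 * 41 * 39.5 / 11.5 = 563.3 MPa

563.3 MPa


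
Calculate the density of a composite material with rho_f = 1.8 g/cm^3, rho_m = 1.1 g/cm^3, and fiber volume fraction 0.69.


rho_c = rho_f*Vf + rho_m*(1-Vf) = 1.8*0.69 + 1.1*0.31 = 1.583 g/cm^3

1.583 g/cm^3


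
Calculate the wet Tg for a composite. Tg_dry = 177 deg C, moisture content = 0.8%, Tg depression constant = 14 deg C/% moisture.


Tg_wet = Tg_dry - k*moisture = 177 - 14*0.8 = 165.8 deg C

165.8 deg C


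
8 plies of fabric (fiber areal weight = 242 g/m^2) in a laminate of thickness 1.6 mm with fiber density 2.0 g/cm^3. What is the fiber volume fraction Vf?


Vf = n * FAW / (rho_f * h * 1000) = 8 * 242 / (2.0 * 1.6 * 1000) = 0.605

0.605


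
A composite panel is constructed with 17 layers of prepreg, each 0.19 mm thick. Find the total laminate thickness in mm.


h = n * t_ply = 17 * 0.19 = 3.23 mm

3.23 mm


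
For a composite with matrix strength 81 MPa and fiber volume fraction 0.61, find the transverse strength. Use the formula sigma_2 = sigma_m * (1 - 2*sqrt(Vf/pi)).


factor = 1 - 2*sqrt(0.61/pi) = 0.1187
sigma_2 = 81 * 0.1187 = 9.62 MPa

9.62 MPa


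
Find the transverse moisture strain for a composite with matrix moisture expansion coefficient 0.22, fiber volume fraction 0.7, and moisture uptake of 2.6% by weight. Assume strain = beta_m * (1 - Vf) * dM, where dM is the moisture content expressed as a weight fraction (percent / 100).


dM = 2.6/100 = 0.026
strain = beta_m * (1-Vf) * dM = 0.22 * 0.3 * 0.026 = 0.001716

0.001716


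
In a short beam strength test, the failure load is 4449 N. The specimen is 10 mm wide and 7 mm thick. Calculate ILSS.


ILSS = 3F/(4bh) = 3*4449/(4*10*7) = 47.67 MPa

47.67 MPa


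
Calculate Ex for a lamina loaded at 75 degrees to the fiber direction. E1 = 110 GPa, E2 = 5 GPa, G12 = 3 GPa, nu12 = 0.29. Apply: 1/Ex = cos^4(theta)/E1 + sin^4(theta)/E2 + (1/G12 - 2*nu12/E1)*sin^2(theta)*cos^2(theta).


cos^4(75) = 0.004487, sin^4(75) = 0.870513, sin^2(75)*cos^2(75) = 0.0625
1/G12 - 2*nu12/E1 = 1/3 - 2*0.29/110 = 0.328061 GPa^-1
1/Ex = 0.004487/110 + 0.870513/5 + 0.328061*0.0625 = 0.1946471 GPa^-1
Ex = 5.14 GPa

5.14 GPa


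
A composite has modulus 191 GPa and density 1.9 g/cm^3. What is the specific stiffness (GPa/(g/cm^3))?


Specific stiffness = E/rho = 191/1.9 = 100.5 GPa/(g/cm^3)

100.5 GPa/(g/cm^3)


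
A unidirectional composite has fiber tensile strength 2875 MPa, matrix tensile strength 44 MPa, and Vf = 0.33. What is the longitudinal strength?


sigma_1 = sigma_f*Vf + sigma_m*(1-Vf) = 2875*0.33 + 44*0.67 = 978.2 MPa

978.2 MPa


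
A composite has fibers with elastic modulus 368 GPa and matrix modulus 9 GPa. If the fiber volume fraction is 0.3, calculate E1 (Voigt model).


E1 = Ef*Vf + Em*(1-Vf) = 368*0.3 + 9*0.7 = 116.7 GPa

116.7 GPa


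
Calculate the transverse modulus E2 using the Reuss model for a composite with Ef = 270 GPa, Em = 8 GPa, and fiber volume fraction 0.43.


1/E2 = Vf/Ef + (1-Vf)/Em = 0.43/270 + 0.57/8
E2 = 13.73 GPa

13.73 GPa


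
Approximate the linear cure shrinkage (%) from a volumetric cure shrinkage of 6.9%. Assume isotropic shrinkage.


Linear shrinkage ≈ vol_shrink/3 = 6.9/3 = 2.3%

2.3%


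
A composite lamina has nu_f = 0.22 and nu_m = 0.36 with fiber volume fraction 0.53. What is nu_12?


nu_12 = nu_f*Vf + nu_m*(1-Vf) = 0.22*0.53 + 0.36*0.47 = 0.2858

0.2858


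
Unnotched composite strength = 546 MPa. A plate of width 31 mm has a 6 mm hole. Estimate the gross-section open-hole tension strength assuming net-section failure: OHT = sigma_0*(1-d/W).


OHT = sigma_0*(1-d/W) = 546*(1-6/31) = 440.3 MPa

440.3 MPa


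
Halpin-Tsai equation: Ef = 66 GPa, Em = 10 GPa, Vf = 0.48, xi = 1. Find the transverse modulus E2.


eta = (Ef/Em - 1)/(Ef/Em + xi) = (6.6 - 1)/(6.6 + 1) = 0.7368
E2 = Em*(1+xi*eta*Vf)/(1-eta*Vf) = 20.94 GPa

20.94 GPa


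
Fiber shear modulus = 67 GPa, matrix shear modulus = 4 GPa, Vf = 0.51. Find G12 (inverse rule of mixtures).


1/G12 = Vf/Gf + (1-Vf)/Gm = 0.51/67 + 0.49/4
G12 = 7.69 GPa

7.69 GPa


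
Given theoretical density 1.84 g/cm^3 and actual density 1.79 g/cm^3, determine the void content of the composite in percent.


Void% = (rho_theo - rho_actual)/rho_theo * 100 = (1.84 - 1.79)/1.84 * 100 = 2.72%

2.72%


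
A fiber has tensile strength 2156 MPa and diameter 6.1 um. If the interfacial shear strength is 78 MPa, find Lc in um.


Lc = sigma_f * d / (2 * tau_i) = 2156 * 6.1 / (2 * 78) = 84.3 um

84.3 um


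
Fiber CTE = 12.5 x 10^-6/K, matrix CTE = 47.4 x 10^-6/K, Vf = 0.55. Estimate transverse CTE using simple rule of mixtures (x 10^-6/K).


alpha_2 = alpha_f*Vf + alpha_m*(1-Vf) = 12.5*0.55 + 47.4*0.45 = 28.2 x 10^-6/K

28.2 x 10^-6/K


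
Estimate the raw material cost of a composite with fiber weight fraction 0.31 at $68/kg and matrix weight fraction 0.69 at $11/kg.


Cost = cost_f*Wf + cost_m*Wm = 68*0.31 + 11*0.69 = $28.67/kg

$28.67/kg


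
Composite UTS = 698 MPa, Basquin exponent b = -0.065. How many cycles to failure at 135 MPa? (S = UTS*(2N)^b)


N = 0.5 * (S/UTS)^(1/b) = 0.5 * (135/698)^(1/-0.065) = 4.7449e+10 cycles

4.7449e+10 cycles


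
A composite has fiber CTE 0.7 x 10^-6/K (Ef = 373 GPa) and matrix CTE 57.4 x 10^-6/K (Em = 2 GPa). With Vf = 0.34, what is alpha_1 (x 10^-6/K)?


E1 = Ef*Vf + Em*(1-Vf) = 128.14
alpha_1 = (alpha_f*Ef*Vf + alpha_m*Em*(1-Vf))/E1 = 1.28 x 10^-6/K

1.28 x 10^-6/K


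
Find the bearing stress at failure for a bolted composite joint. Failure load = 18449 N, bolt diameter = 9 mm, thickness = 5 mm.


sigma_br = F/(d*h) = 18449/(9*5) = 410.0 MPa

410.0 MPa


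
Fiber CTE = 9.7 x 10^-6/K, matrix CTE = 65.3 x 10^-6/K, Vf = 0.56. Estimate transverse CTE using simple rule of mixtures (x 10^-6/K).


alpha_2 = alpha_f*Vf + alpha_m*(1-Vf) = 9.7*0.56 + 65.3*0.44 = 34.2 x 10^-6/K

34.2 x 10^-6/K


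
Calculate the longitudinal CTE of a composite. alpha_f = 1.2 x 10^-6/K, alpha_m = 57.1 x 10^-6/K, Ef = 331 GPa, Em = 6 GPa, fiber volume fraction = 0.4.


E1 = Ef*Vf + Em*(1-Vf) = 136.0
alpha_1 = (alpha_f*Ef*Vf + alpha_m*Em*(1-Vf))/E1 = 2.68 x 10^-6/K

2.68 x 10^-6/K


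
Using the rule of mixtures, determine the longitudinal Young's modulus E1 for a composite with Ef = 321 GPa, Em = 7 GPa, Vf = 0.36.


E1 = Ef*Vf + Em*(1-Vf) = 321*0.36 + 7*0.64 = 120.04 GPa

120.04 GPa


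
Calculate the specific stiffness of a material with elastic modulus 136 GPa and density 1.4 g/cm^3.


Specific stiffness = E/rho = 136/1.4 = 97.1 GPa/(g/cm^3)

97.1 GPa/(g/cm^3)


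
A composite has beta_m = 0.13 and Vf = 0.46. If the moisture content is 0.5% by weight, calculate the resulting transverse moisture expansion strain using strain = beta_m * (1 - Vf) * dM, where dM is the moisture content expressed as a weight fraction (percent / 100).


dM = 0.5/100 = 0.005
strain = beta_m * (1-Vf) * dM = 0.13 * 0.54 * 0.005 = 0.000351

0.000351


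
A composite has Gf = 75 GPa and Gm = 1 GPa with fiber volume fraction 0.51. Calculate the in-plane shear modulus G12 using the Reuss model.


1/G12 = Vf/Gf + (1-Vf)/Gm = 0.51/75 + 0.49/1
G12 = 2.01 GPa

2.01 GPa


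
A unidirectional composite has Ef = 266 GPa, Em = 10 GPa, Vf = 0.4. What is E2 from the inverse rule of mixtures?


1/E2 = Vf/Ef + (1-Vf)/Em = 0.4/266 + 0.6/10
E2 = 16.26 GPa

16.26 GPa


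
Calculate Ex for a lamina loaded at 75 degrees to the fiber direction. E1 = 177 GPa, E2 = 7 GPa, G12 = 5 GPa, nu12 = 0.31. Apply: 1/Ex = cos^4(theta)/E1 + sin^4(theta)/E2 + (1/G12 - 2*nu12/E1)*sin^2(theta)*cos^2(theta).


cos^4(75) = 0.004487, sin^4(75) = 0.870513, sin^2(75)*cos^2(75) = 0.0625
1/G12 - 2*nu12/E1 = 1/5 - 2*0.31/177 = 0.196497 GPa^-1
1/Ex = 0.004487/177 + 0.870513/7 + 0.196497*0.0625 = 0.1366654 GPa^-1
Ex = 7.32 GPa

7.32 GPa


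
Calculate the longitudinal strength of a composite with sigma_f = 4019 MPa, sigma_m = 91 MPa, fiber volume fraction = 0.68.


sigma_1 = sigma_f*Vf + sigma_m*(1-Vf) = 4019*0.68 + 91*0.32 = 2762.0 MPa

2762.0 MPa


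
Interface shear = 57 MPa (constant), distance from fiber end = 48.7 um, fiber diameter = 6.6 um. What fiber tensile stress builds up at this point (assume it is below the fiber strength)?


Force balance: sigma_f * (pi*d^2/4) = tau * (pi*d) * x  ->  sigma_f = 4 * tau * x / d
sigma_f = 4 * 57 * 48.7 / 6.6 = 1682.4 MPa

1682.4 MPa


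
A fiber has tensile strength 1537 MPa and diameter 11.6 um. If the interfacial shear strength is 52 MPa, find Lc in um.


Lc = sigma_f * d / (2 * tau_i) = 1537 * 11.6 / (2 * 52) = 171.4 um

171.4 um


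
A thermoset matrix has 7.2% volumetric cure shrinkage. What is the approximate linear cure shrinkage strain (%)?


Linear shrinkage ≈ vol_shrink/3 = 7.2/3 = 2.4%

2.4%


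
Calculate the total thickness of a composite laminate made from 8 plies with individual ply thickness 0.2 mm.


h = n * t_ply = 8 * 0.2 = 1.6 mm

1.6 mm


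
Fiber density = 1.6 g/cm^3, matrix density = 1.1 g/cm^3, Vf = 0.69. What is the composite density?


rho_c = rho_f*Vf + rho_m*(1-Vf) = 1.6*0.69 + 1.1*0.31 = 1.445 g/cm^3

1.445 g/cm^3


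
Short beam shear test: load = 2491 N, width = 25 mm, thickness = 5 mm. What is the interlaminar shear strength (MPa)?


ILSS = 3F/(4bh) = 3*2491/(4*25*5) = 14.95 MPa

14.95 MPa


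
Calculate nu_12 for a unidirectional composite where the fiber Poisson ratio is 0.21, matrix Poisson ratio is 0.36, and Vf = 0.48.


nu_12 = nu_f*Vf + nu_m*(1-Vf) = 0.21*0.48 + 0.36*0.52 = 0.288

0.288
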